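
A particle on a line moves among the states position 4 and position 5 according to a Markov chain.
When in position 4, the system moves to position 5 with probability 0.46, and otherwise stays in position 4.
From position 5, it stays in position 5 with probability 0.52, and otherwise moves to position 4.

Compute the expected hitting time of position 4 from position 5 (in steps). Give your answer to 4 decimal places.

2.0833

Let t(s) be the expected number of steps to first reach position 4 from state s, with t(position 4) = 0. Conditioning on the first step:
t(position 5) = 1 + 0.52·t(position 5)
Solving: t(position 5) = 2.0833.
Expected steps from position 5 to position 4: 2.0833.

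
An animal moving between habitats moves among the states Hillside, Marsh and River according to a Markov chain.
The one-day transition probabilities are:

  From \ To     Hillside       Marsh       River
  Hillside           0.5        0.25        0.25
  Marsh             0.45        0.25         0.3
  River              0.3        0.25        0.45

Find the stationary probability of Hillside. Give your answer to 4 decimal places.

0.4219

Let the stationary distribution be π with π = πP and π_1 + π_2 + π_3 = 1.
π_1 = 0.5·π_1 + 0.45·π_2 + 0.3·π_3
π_2 = 0.25·π_1 + 0.25·π_2 + 0.25·π_3
Solving with the normalization constraint gives π = (0.4219, 0.2500, 0.3281).
So the stationary probability of Hillside is 0.4219.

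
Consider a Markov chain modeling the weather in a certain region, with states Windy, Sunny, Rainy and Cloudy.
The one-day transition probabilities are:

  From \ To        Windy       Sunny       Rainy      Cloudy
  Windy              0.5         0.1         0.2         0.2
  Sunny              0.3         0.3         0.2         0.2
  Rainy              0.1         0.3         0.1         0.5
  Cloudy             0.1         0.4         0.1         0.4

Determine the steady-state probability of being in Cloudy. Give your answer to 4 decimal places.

0.3077

Let the stationary distribution be π with π = πP and π_1 + π_2 + π_3 + π_4 = 1.
π_1 = 0.5·π_1 + 0.3·π_2 + 0.1·π_3 + 0.1·π_4
π_2 = 0.1·π_1 + 0.3·π_2 + 0.3·π_3 + 0.4·π_4
π_3 = 0.2·π_1 + 0.2·π_2 + 0.1·π_3 + 0.1·π_4
Solving with the normalization constraint gives π = (0.2596, 0.2788, 0.1538, 0.3077).
So the stationary probability of Cloudy is 0.3077.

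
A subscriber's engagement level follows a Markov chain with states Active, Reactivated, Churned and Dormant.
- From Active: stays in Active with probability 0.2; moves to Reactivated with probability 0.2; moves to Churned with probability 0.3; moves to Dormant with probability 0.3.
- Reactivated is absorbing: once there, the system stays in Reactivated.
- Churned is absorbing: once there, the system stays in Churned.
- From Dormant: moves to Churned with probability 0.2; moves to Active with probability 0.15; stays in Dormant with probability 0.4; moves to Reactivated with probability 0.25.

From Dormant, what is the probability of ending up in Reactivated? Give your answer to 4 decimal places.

0.5287

Let h(s) be the probability of absorption at Reactivated starting from transient state s. Then h(Reactivated) = 1 and h(Churned) = 0. By first-step analysis:
h(Active) = 0.2·h(Active) + 0.2·1 + 0.3·0 + 0.3·h(Dormant)
h(Dormant) = 0.15·h(Active) + 0.25·1 + 0.2·0 + 0.4·h(Dormant)
Solving: h(Active) = 0.4483, h(Dormant) = 0.5287.
Starting from Dormant, the probability is 0.5287.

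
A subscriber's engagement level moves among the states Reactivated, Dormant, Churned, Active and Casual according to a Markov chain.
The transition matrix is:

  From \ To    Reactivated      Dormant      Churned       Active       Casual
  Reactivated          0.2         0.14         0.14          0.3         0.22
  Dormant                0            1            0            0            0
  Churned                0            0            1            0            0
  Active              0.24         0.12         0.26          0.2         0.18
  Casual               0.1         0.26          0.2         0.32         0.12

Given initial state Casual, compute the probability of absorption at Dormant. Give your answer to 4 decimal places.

0.4928

Let h(s) be the probability of absorption at Dormant starting from transient state s. Then h(Dormant) = 1 and h(Churned) = 0. By first-step analysis:
h(Reactivated) = 0.2·h(Reactivated) + 0.14·1 + 0.14·0 + 0.3·h(Active) + 0.22·h(Casual)
h(Active) = 0.24·h(Reactivated) + 0.12·1 + 0.26·0 + 0.2·h(Active) + 0.18·h(Casual)
h(Casual) = 0.1·h(Reactivated) + 0.26·1 + 0.2·0 + 0.32·h(Active) + 0.12·h(Casual)
Solving: h(Reactivated) = 0.4601, h(Active) = 0.3989, h(Casual) = 0.4928.
Starting from Casual, the probability is 0.4928.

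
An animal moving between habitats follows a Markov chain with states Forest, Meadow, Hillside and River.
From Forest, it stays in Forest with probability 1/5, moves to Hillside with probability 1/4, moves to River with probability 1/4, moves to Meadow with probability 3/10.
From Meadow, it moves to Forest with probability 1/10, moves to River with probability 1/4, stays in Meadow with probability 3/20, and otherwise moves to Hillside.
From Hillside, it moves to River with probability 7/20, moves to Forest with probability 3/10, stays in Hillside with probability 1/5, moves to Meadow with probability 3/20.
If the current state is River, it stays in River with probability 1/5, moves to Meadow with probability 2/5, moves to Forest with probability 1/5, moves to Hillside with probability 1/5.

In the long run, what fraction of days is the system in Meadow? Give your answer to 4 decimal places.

0.2469

Let the stationary distribution be π with π = πP and π_1 + π_2 + π_3 + π_4 = 1.
π_1 = 0.2·π_1 + 0.1·π_2 + 0.3·π_3 + 0.2·π_4
π_2 = 0.3·π_1 + 0.15·π_2 + 0.15·π_3 + 0.4·π_4
π_3 = 0.25·π_1 + 0.5·π_2 + 0.2·π_3 + 0.2·π_4
Solving with the normalization constraint gives π = (0.2037, 0.2469, 0.2842, 0.2652).
So the stationary probability of Meadow is 0.2469.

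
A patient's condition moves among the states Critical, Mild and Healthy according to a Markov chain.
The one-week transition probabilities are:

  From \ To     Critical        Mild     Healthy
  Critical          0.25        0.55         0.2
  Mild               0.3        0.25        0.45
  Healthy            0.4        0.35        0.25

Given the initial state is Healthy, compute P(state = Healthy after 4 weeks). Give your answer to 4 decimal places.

0.3086

Propagate the distribution vector 4 weeks from Healthy.
After 0 weeks: (0.0000, 0.0000, 1.0000)
After 1 week: (0.4000, 0.3500, 0.2500)
After 2 weeks: (0.3050, 0.3950, 0.3000)
After 3 weeks: (0.3148, 0.3715, 0.3138)
After 4 weeks: (0.3156, 0.3758, 0.3086)
P(in Healthy after 4 weeks) = 0.3086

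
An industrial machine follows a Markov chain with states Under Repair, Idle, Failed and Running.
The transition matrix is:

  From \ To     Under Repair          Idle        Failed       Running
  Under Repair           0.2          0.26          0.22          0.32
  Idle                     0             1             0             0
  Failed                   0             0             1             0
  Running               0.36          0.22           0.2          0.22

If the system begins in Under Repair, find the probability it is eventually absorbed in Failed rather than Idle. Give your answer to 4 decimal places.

0.4631

Let h(s) be the probability of absorption at Failed starting from transient state s. Then h(Failed) = 1 and h(Idle) = 0. By first-step analysis:
h(Under Repair) = 0.2·h(Under Repair) + 0.26·0 + 0.22·1 + 0.32·h(Running)
h(Running) = 0.36·h(Under Repair) + 0.22·0 + 0.2·1 + 0.22·h(Running)
Solving: h(Under Repair) = 0.4631, h(Running) = 0.4701.
Starting from Under Repair, the probability is 0.4631.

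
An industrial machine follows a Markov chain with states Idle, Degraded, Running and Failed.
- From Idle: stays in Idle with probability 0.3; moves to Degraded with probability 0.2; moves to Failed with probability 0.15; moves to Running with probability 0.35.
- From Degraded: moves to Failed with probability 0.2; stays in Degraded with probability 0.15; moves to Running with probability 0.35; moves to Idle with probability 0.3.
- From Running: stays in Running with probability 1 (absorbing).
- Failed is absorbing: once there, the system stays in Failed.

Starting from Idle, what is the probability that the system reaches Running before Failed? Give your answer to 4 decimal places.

Let h(s) be the probability of absorption at Running starting from transient state s. Then h(Running) = 1 and h(Failed) = 0. By first-step analysis:
h(Idle) = 0.3·h(Idle) + 0.2·h(Degraded) + 0.35·1 + 0.15·0
h(Degraded) = 0.3·h(Idle) + 0.15·h(Degraded) + 0.35·1 + 0.2·0
Solving: h(Idle) = 0.6869, h(Degraded) = 0.6542.
Starting from Idle, the probability is 0.6869.

0.6869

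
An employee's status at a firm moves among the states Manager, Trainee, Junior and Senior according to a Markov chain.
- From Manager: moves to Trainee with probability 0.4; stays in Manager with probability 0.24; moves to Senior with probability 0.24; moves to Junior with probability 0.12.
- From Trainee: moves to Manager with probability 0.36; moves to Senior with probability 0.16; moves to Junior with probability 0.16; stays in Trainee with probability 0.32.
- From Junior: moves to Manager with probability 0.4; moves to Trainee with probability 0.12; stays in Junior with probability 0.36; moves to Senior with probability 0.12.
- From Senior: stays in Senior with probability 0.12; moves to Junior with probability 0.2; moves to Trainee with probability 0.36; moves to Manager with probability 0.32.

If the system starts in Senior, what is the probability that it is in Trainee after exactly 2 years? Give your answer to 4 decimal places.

Propagate the distribution vector 2 years from Senior.
After 0 years: (0.0000, 0.0000, 0.0000, 1.0000)
After 1 year: (0.3200, 0.3600, 0.2000, 0.1200)
After 2 years: (0.3248, 0.3104, 0.1920, 0.1728)
P(in Trainee after 2 years) = 0.3104

0.3104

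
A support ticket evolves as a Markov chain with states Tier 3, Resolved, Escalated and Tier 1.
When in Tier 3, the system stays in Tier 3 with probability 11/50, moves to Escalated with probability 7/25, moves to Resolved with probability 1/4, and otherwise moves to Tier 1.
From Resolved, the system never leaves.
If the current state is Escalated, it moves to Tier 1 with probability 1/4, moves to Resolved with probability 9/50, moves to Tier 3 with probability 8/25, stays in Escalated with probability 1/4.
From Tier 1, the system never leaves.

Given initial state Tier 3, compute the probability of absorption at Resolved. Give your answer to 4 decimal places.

0.4802

Let h(s) be the probability of absorption at Resolved starting from transient state s. Then h(Resolved) = 1 and h(Tier 1) = 0. By first-step analysis:
h(Tier 3) = 0.22·h(Tier 3) + 0.25·1 + 0.28·h(Escalated) + 0.25·0
h(Escalated) = 0.32·h(Tier 3) + 0.18·1 + 0.25·h(Escalated) + 0.25·0
Solving: h(Tier 3) = 0.4802, h(Escalated) = 0.4449.
Starting from Tier 3, the probability is 0.4802.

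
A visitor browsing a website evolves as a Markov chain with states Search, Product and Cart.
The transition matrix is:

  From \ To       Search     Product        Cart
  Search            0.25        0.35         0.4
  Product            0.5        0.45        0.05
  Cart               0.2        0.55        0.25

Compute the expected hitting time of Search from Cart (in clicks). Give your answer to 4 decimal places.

Let t(s) be the expected number of clicks to first reach Search from state s, with t(Search) = 0. Conditioning on the first click:
t(Product) = 1 + 0.45·t(Product) + 0.05·t(Cart)
t(Cart) = 1 + 0.55·t(Product) + 0.25·t(Cart)
Solving: t(Product) = 2.0779, t(Cart) = 2.8571.
Expected clicks from Cart to Search: 2.8571.

2.8571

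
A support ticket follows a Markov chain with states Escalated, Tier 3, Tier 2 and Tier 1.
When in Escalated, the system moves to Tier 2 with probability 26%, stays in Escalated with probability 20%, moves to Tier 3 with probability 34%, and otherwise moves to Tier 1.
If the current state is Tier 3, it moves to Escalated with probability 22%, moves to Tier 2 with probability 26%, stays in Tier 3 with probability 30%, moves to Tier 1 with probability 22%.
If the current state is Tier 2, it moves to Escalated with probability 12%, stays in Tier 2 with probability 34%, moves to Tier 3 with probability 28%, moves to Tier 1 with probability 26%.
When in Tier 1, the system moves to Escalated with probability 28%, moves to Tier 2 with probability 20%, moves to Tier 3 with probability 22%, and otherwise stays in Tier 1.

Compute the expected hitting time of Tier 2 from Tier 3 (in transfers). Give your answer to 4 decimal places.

Let t(s) be the expected number of transfers to first reach Tier 2 from state s, with t(Tier 2) = 0. Conditioning on the first transfer:
t(Escalated) = 1 + 0.2·t(Escalated) + 0.34·t(Tier 3) + 0.2·t(Tier 1)
t(Tier 3) = 1 + 0.22·t(Escalated) + 0.3·t(Tier 3) + 0.22·t(Tier 1)
t(Tier 1) = 1 + 0.28·t(Escalated) + 0.22·t(Tier 3) + 0.3·t(Tier 1)
Solving: t(Escalated) = 4.0607, t(Tier 3) = 4.0658, t(Tier 1) = 4.3307.
Expected transfers from Tier 3 to Tier 2: 4.0658.

4.0658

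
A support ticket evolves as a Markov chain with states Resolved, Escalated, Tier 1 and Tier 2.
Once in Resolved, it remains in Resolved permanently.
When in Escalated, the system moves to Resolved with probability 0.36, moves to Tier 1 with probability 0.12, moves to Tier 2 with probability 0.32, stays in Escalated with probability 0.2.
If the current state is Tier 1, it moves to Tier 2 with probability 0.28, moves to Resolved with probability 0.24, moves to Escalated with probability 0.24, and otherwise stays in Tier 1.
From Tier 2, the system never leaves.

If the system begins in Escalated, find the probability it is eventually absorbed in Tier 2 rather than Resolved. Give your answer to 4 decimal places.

0.4779

Let h(s) be the probability of absorption at Tier 2 starting from transient state s. Then h(Tier 2) = 1 and h(Resolved) = 0. By first-step analysis:
h(Escalated) = 0.36·0 + 0.2·h(Escalated) + 0.12·h(Tier 1) + 0.32·1
h(Tier 1) = 0.24·0 + 0.24·h(Escalated) + 0.24·h(Tier 1) + 0.28·1
Solving: h(Escalated) = 0.4779, h(Tier 1) = 0.5193.
Starting from Escalated, the probability is 0.4779.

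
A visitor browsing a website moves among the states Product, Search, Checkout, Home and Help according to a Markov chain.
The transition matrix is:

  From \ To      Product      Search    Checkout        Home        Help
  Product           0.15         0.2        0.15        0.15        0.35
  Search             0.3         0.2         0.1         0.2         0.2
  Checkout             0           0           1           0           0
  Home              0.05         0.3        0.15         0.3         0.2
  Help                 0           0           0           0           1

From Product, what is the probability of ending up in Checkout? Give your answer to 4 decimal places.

Let h(s) be the probability of absorption at Checkout starting from transient state s. Then h(Checkout) = 1 and h(Help) = 0. By first-step analysis:
h(Product) = 0.15·h(Product) + 0.2·h(Search) + 0.15·1 + 0.15·h(Home) + 0.35·0
h(Search) = 0.3·h(Product) + 0.2·h(Search) + 0.1·1 + 0.2·h(Home) + 0.2·0
h(Home) = 0.05·h(Product) + 0.3·h(Search) + 0.15·1 + 0.3·h(Home) + 0.2·0
Solving: h(Product) = 0.3250, h(Search) = 0.3430, h(Home) = 0.3845.
Starting from Product, the probability is 0.3250.

0.3250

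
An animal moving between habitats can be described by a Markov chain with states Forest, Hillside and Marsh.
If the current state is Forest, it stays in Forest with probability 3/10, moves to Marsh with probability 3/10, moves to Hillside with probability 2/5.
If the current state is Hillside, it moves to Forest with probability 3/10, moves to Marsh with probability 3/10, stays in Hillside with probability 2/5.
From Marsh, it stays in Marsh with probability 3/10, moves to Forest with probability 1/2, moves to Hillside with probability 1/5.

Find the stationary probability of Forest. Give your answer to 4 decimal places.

Let the stationary distribution be π with π = πP and π_1 + π_2 + π_3 = 1.
π_1 = 0.3·π_1 + 0.3·π_2 + 0.5·π_3
π_2 = 0.4·π_1 + 0.4·π_2 + 0.2·π_3
Solving with the normalization constraint gives π = (0.3600, 0.3400, 0.3000).
So the stationary probability of Forest is 0.3600.

0.3600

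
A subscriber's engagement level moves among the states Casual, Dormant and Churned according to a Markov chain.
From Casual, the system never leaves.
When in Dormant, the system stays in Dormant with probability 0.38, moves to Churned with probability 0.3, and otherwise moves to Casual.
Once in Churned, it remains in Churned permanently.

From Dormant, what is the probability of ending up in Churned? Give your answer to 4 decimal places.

0.4839

Let h(s) be the probability of absorption at Churned starting from transient state s. Then h(Churned) = 1 and h(Casual) = 0. By first-step analysis:
h(Dormant) = 0.32·0 + 0.38·h(Dormant) + 0.3·1
Solving: h(Dormant) = 0.4839.
Starting from Dormant, the probability is 0.4839.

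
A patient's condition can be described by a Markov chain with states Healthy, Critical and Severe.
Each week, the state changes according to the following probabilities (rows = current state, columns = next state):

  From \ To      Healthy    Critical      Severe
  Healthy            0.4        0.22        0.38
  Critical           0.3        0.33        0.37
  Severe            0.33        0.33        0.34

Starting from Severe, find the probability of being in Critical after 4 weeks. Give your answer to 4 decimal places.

0.2920

Propagate the distribution vector 4 weeks from Severe.
After 0 weeks: (0.0000, 0.0000, 1.0000)
After 1 week: (0.3300, 0.3300, 0.3400)
After 2 weeks: (0.3432, 0.2937, 0.3631)
After 3 weeks: (0.3452, 0.2922, 0.3625)
After 4 weeks: (0.3454, 0.2920, 0.3626)
P(in Critical after 4 weeks) = 0.2920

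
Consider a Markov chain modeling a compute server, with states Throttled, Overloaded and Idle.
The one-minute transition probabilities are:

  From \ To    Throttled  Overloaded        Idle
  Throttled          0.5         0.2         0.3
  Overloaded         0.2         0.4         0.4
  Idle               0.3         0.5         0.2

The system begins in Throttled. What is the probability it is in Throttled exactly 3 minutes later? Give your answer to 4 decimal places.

Propagate the distribution vector 3 minutes from Throttled.
After 0 minutes: (1.0000, 0.0000, 0.0000)
After 1 minute: (0.5000, 0.2000, 0.3000)
After 2 minutes: (0.3800, 0.3300, 0.2900)
After 3 minutes: (0.3430, 0.3530, 0.3040)
P(in Throttled after 3 minutes) = 0.3430

0.3430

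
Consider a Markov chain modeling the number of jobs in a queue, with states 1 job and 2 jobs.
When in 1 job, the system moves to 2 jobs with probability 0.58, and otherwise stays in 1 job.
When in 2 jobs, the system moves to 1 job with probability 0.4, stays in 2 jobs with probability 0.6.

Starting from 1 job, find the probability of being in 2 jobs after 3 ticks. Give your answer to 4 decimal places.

Propagate the distribution vector 3 ticks from 1 job.
After 0 ticks: (1.0000, 0.0000)
After 1 tick: (0.4200, 0.5800)
After 2 ticks: (0.4084, 0.5916)
After 3 ticks: (0.4082, 0.5918)
P(in 2 jobs after 3 ticks) = 0.5918

0.5918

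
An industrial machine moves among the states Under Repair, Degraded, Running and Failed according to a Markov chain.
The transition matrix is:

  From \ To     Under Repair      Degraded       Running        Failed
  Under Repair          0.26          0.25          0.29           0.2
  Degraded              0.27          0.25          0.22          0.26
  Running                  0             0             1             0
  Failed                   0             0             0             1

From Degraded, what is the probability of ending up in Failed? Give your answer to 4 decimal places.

Let h(s) be the probability of absorption at Failed starting from transient state s. Then h(Failed) = 1 and h(Running) = 0. By first-step analysis:
h(Under Repair) = 0.26·h(Under Repair) + 0.25·h(Degraded) + 0.29·0 + 0.2·1
h(Degraded) = 0.27·h(Under Repair) + 0.25·h(Degraded) + 0.22·0 + 0.26·1
Solving: h(Under Repair) = 0.4410, h(Degraded) = 0.5054.
Starting from Degraded, the probability is 0.5054.

0.5054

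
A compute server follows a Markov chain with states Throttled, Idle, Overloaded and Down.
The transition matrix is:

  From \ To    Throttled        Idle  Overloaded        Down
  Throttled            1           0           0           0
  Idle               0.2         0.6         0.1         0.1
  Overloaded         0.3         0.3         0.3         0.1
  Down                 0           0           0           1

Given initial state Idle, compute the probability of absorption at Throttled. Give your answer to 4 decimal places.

0.6800

Let h(s) be the probability of absorption at Throttled starting from transient state s. Then h(Throttled) = 1 and h(Down) = 0. By first-step analysis:
h(Idle) = 0.2·1 + 0.6·h(Idle) + 0.1·h(Overloaded) + 0.1·0
h(Overloaded) = 0.3·1 + 0.3·h(Idle) + 0.3·h(Overloaded) + 0.1·0
Solving: h(Idle) = 0.6800, h(Overloaded) = 0.7200.
Starting from Idle, the probability is 0.6800.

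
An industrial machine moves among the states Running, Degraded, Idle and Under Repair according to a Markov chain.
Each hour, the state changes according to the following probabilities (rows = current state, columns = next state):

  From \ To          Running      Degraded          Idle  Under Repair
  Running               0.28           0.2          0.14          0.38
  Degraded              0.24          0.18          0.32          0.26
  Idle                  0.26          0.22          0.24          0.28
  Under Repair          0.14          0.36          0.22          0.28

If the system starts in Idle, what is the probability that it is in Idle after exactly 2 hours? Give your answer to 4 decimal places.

0.2260

Propagate the distribution vector 2 hours from Idle.
After 0 hours: (0.0000, 0.0000, 1.0000, 0.0000)
After 1 hour: (0.2600, 0.2200, 0.2400, 0.2800)
After 2 hours: (0.2272, 0.2452, 0.2260, 0.3016)
P(in Idle after 2 hours) = 0.2260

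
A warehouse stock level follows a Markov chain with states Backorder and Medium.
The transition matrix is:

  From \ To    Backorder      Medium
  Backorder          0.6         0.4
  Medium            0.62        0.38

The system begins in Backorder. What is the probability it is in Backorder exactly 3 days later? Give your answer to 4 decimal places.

0.6078

Propagate the distribution vector 3 days from Backorder.
After 0 days: (1.0000, 0.0000)
After 1 day: (0.6000, 0.4000)
After 2 days: (0.6080, 0.3920)
After 3 days: (0.6078, 0.3922)
P(in Backorder after 3 days) = 0.6078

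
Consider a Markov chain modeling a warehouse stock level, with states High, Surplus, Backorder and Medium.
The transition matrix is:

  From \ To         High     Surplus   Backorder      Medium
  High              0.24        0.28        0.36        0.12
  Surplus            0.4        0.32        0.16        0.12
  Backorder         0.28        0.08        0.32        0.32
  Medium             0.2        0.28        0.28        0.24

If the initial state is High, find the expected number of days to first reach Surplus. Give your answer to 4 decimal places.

4.6724

Let t(s) be the expected number of days to first reach Surplus from state s, with t(Surplus) = 0. Conditioning on the first day:
t(High) = 1 + 0.24·t(High) + 0.36·t(Backorder) + 0.12·t(Medium)
t(Backorder) = 1 + 0.28·t(High) + 0.32·t(Backorder) + 0.32·t(Medium)
t(Medium) = 1 + 0.2·t(High) + 0.28·t(Backorder) + 0.24·t(Medium)
Solving: t(High) = 4.6724, t(Backorder) = 5.5556, t(Medium) = 4.5922.
Expected days from High to Surplus: 4.6724.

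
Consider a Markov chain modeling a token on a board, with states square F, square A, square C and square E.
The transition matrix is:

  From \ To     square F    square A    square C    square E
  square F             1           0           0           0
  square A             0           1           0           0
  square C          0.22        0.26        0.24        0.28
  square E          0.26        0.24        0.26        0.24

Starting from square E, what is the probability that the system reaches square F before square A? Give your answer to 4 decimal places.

0.5048

Let h(s) be the probability of absorption at square F starting from transient state s. Then h(square F) = 1 and h(square A) = 0. By first-step analysis:
h(square C) = 0.22·1 + 0.26·0 + 0.24·h(square C) + 0.28·h(square E)
h(square E) = 0.26·1 + 0.24·0 + 0.26·h(square C) + 0.24·h(square E)
Solving: h(square C) = 0.4754, h(square E) = 0.5048.
Starting from square E, the probability is 0.5048.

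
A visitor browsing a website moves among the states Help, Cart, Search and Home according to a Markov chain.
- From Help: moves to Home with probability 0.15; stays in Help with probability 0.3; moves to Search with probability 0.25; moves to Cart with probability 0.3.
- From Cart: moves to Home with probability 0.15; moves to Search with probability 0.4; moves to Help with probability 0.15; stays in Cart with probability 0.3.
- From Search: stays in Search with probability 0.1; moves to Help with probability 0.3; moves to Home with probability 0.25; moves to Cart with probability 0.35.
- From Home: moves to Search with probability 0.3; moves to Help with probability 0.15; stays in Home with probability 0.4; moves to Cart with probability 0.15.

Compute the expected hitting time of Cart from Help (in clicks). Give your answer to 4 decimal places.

Let t(s) be the expected number of clicks to first reach Cart from state s, with t(Cart) = 0. Conditioning on the first click:
t(Help) = 1 + 0.3·t(Help) + 0.25·t(Search) + 0.15·t(Home)
t(Search) = 1 + 0.3·t(Help) + 0.1·t(Search) + 0.25·t(Home)
t(Home) = 1 + 0.15·t(Help) + 0.3·t(Search) + 0.4·t(Home)
Solving: t(Help) = 3.6124, t(Search) = 3.5176, t(Home) = 4.3286.
Expected clicks from Help to Cart: 3.6124.

3.6124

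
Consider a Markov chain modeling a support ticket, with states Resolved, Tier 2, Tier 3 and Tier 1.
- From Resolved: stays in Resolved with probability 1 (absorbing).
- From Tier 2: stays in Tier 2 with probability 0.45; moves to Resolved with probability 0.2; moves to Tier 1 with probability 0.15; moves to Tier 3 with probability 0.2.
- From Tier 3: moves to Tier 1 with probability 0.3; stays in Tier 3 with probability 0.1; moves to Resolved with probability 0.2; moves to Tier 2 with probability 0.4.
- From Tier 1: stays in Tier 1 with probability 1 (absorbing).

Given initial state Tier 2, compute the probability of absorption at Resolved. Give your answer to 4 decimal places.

Let h(s) be the probability of absorption at Resolved starting from transient state s. Then h(Resolved) = 1 and h(Tier 1) = 0. By first-step analysis:
h(Tier 2) = 0.2·1 + 0.45·h(Tier 2) + 0.2·h(Tier 3) + 0.15·0
h(Tier 3) = 0.2·1 + 0.4·h(Tier 2) + 0.1·h(Tier 3) + 0.3·0
Solving: h(Tier 2) = 0.5301, h(Tier 3) = 0.4578.
Starting from Tier 2, the probability is 0.5301.

0.5301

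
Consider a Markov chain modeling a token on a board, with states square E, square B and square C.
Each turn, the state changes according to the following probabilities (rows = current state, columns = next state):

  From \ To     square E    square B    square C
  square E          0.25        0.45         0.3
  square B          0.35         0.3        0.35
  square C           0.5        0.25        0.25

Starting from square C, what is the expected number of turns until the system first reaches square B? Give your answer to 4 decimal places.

Let t(s) be the expected number of turns to first reach square B from state s, with t(square B) = 0. Conditioning on the first turn:
t(square E) = 1 + 0.25·t(square E) + 0.3·t(square C)
t(square C) = 1 + 0.5·t(square E) + 0.25·t(square C)
Solving: t(square E) = 2.5455, t(square C) = 3.0303.
Expected turns from square C to square B: 3.0303.

3.0303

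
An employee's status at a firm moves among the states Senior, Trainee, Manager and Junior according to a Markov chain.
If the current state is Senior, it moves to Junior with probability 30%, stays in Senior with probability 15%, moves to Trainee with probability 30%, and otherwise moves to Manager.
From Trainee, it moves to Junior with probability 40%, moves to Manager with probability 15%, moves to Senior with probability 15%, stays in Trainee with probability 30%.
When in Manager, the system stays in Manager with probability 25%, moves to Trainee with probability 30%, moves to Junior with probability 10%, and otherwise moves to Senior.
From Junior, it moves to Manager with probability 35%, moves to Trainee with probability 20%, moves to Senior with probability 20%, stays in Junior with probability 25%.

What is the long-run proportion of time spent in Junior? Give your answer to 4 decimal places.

Let the stationary distribution be π with π = πP and π_1 + π_2 + π_3 + π_4 = 1.
π_1 = 0.15·π_1 + 0.15·π_2 + 0.35·π_3 + 0.2·π_4
π_2 = 0.3·π_1 + 0.3·π_2 + 0.3·π_3 + 0.2·π_4
π_3 = 0.25·π_1 + 0.15·π_2 + 0.25·π_3 + 0.35·π_4
Solving with the normalization constraint gives π = (0.2130, 0.2736, 0.2491, 0.2643).
So the stationary probability of Junior is 0.2643.

0.2643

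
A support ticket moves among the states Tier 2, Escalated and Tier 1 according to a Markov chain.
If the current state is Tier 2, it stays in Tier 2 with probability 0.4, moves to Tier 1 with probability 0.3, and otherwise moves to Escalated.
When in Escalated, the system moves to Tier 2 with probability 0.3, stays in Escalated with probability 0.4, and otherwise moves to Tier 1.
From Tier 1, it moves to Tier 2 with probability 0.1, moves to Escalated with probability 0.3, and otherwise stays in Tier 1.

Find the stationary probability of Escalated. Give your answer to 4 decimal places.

0.3333

Let the stationary distribution be π with π = πP and π_1 + π_2 + π_3 = 1.
π_1 = 0.4·π_1 + 0.3·π_2 + 0.1·π_3
π_2 = 0.3·π_1 + 0.4·π_2 + 0.3·π_3
Solving with the normalization constraint gives π = (0.2381, 0.3333, 0.4286).
So the stationary probability of Escalated is 0.3333.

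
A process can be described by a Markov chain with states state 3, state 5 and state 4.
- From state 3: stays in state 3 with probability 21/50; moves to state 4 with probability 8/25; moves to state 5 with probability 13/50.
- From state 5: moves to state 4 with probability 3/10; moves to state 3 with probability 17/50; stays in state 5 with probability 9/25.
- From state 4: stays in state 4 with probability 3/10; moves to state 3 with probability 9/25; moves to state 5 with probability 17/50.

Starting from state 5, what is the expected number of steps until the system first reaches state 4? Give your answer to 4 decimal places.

Let t(s) be the expected number of steps to first reach state 4 from state s, with t(state 4) = 0. Conditioning on the first step:
t(state 3) = 1 + 0.42·t(state 3) + 0.26·t(state 5)
t(state 5) = 1 + 0.34·t(state 3) + 0.36·t(state 5)
Solving: t(state 3) = 3.1825, t(state 5) = 3.2532.
Expected steps from state 5 to state 4: 3.2532.

3.2532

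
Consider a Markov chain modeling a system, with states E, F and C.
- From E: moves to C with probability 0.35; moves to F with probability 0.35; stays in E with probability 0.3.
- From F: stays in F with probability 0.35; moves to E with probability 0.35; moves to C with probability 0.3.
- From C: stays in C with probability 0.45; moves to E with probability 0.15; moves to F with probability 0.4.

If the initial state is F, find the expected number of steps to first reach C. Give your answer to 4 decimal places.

Let t(s) be the expected number of steps to first reach C from state s, with t(C) = 0. Conditioning on the first step:
t(E) = 1 + 0.3·t(E) + 0.35·t(F)
t(F) = 1 + 0.35·t(E) + 0.35·t(F)
Solving: t(E) = 3.0075, t(F) = 3.1579.
Expected steps from F to C: 3.1579.

3.1579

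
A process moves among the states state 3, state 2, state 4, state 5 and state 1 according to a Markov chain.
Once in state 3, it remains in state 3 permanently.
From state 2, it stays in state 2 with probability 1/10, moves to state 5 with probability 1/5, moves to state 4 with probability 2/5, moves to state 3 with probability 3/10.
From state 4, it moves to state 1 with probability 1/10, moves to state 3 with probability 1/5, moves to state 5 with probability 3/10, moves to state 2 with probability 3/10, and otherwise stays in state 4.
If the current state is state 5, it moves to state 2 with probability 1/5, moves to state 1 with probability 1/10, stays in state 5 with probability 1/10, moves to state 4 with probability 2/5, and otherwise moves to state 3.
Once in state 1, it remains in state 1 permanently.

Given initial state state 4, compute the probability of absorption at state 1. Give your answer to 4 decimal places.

0.2564

Let h(s) be the probability of absorption at state 1 starting from transient state s. Then h(state 1) = 1 and h(state 3) = 0. By first-step analysis:
h(state 2) = 0.3·0 + 0.1·h(state 2) + 0.4·h(state 4) + 0.2·h(state 5)
h(state 4) = 0.2·0 + 0.3·h(state 2) + 0.1·h(state 4) + 0.3·h(state 5) + 0.1·1
h(state 5) = 0.2·0 + 0.2·h(state 2) + 0.4·h(state 4) + 0.1·h(state 5) + 0.1·1
Solving: h(state 2) = 0.1725, h(state 4) = 0.2564, h(state 5) = 0.2634.
Starting from state 4, the probability is 0.2564.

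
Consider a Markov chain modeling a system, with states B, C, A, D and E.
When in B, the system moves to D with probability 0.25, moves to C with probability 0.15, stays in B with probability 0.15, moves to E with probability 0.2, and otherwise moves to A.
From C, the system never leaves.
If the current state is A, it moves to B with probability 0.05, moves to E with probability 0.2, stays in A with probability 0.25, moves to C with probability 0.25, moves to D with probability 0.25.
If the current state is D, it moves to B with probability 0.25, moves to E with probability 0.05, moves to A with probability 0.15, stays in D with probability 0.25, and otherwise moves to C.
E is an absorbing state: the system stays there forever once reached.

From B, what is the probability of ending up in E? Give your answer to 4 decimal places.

0.4362

Let h(s) be the probability of absorption at E starting from transient state s. Then h(E) = 1 and h(C) = 0. By first-step analysis:
h(B) = 0.15·h(B) + 0.15·0 + 0.25·h(A) + 0.25·h(D) + 0.2·1
h(A) = 0.05·h(B) + 0.25·0 + 0.25·h(A) + 0.25·h(D) + 0.2·1
h(D) = 0.25·h(B) + 0.3·0 + 0.15·h(A) + 0.25·h(D) + 0.05·1
Solving: h(B) = 0.4362, h(A) = 0.3926, h(D) = 0.2906.
Starting from B, the probability is 0.4362.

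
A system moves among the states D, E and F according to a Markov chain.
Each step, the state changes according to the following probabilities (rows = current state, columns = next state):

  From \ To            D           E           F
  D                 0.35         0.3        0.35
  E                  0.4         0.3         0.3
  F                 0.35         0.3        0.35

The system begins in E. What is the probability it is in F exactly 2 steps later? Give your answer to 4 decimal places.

Sum over the intermediate state after 1 step:
P = P(E→D)·P(D→F) + P(E→E)·P(E→F) + P(E→F)·P(F→F)
  = 0.4×0.35 + 0.3×0.3 + 0.3×0.35
  = 0.1400 + 0.0900 + 0.1050 = 0.3350

0.3350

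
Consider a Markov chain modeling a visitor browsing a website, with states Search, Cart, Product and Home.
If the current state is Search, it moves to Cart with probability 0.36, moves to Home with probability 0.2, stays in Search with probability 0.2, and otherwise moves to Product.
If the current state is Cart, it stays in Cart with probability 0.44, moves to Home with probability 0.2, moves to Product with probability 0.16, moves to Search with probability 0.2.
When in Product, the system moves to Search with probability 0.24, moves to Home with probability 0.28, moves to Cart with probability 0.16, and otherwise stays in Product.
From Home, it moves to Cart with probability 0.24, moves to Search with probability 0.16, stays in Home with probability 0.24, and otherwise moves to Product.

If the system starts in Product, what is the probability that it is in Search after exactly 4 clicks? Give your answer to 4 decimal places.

0.2015

Propagate the distribution vector 4 clicks from Product.
After 0 clicks: (0.0000, 0.0000, 1.0000, 0.0000)
After 1 click: (0.2400, 0.1600, 0.3200, 0.2800)
After 2 clicks: (0.2016, 0.2752, 0.2864, 0.2368)
After 3 clicks: (0.2020, 0.2963, 0.2693, 0.2324)
After 4 clicks: (0.2015, 0.3020, 0.2657, 0.2308)
P(in Search after 4 clicks) = 0.2015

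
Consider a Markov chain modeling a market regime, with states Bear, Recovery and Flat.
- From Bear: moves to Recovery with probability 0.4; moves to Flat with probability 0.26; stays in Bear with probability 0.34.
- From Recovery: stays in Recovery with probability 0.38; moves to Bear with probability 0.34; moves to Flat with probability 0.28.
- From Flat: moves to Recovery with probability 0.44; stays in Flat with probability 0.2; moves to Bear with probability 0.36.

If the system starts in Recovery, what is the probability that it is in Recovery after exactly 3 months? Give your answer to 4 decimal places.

0.4020

Propagate the distribution vector 3 months from Recovery.
After 0 months: (0.0000, 1.0000, 0.0000)
After 1 month: (0.3400, 0.3800, 0.2800)
After 2 months: (0.3456, 0.4036, 0.2508)
After 3 months: (0.3450, 0.4020, 0.2530)
P(in Recovery after 3 months) = 0.4020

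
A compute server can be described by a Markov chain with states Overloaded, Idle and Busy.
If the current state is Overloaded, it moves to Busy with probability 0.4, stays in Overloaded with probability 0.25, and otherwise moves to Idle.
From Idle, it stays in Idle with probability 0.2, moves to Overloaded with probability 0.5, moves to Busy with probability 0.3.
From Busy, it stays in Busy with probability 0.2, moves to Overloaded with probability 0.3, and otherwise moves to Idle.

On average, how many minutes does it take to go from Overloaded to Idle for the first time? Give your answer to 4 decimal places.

2.5000

Let t(s) be the expected number of minutes to first reach Idle from state s, with t(Idle) = 0. Conditioning on the first minute:
t(Overloaded) = 1 + 0.25·t(Overloaded) + 0.4·t(Busy)
t(Busy) = 1 + 0.3·t(Overloaded) + 0.2·t(Busy)
Solving: t(Overloaded) = 2.5000, t(Busy) = 2.1875.
Expected minutes from Overloaded to Idle: 2.5000.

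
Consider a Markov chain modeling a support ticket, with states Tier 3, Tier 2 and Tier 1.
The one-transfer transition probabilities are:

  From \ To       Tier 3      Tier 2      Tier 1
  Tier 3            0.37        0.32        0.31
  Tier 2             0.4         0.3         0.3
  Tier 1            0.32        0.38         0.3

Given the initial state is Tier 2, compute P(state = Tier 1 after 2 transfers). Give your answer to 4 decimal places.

0.3040

Sum over the intermediate state after 1 transfer:
P = P(Tier 2→Tier 3)·P(Tier 3→Tier 1) + P(Tier 2→Tier 2)·P(Tier 2→Tier 1) + P(Tier 2→Tier 1)·P(Tier 1→Tier 1)
  = 0.4×0.31 + 0.3×0.3 + 0.3×0.3
  = 0.1240 + 0.0900 + 0.0900 = 0.3040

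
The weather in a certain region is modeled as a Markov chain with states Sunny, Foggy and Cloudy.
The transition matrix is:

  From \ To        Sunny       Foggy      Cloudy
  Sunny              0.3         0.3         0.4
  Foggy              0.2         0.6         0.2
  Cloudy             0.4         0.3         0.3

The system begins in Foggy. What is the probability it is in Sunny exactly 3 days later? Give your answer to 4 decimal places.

0.2780

Propagate the distribution vector 3 days from Foggy.
After 0 days: (0.0000, 1.0000, 0.0000)
After 1 day: (0.2000, 0.6000, 0.2000)
After 2 days: (0.2600, 0.4800, 0.2600)
After 3 days: (0.2780, 0.4440, 0.2780)
P(in Sunny after 3 days) = 0.2780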